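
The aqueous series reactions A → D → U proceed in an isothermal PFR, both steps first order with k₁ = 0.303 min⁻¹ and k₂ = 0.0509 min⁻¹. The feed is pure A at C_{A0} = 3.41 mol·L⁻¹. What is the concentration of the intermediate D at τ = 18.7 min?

1.57 mol·L⁻¹

For first-order series with pure A initially, C_D(τ) = k₁C_{A0}/(k₂−k₁)·(e^(−k₁τ) − e^(−k₂τ)).
e^(−k₁τ) = e^(−0.303×18.7) = e^(−5.666) = 0.003461; e^(−k₂τ) = e^(−0.9518) = 0.3860.
C_D = 0.303×3.41/(0.0509−0.303) × (0.003461−0.3860) = (-4.098)×(-0.3826) = 1.568 mol·L⁻¹.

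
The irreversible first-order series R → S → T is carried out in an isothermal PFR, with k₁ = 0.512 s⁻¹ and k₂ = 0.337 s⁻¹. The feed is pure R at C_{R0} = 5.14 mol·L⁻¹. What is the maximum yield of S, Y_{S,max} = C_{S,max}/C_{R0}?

0.447

At the optimum, C_{S,max}/C_{R0} = (k₁/k₂)^[k₂/(k₂−k₁)].
= (0.512/0.337)^(0.337/(0.337−0.512)) = (1.519)^(-1.926) = 0.4469.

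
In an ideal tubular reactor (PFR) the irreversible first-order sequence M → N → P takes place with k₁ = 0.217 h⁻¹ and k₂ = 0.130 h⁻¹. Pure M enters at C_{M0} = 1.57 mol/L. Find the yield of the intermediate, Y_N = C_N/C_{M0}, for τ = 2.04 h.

0.311

Solving the coupled first-order balances gives C_N(τ) = [k₁/(k₂−k₁)]·C_{M0}·(e^(−k₁τ) − e^(−k₂τ)).
e^(−k₁τ) = e^(−0.217×2.04) = e^(−0.4427) = 0.6423; e^(−k₂τ) = e^(−0.2652) = 0.7671.
C_N = 0.217×1.57/(0.130−0.217) × (0.6423−0.7671) = (-3.916)×(-0.1247) = 0.4885 mol/L.
Y_N = C_N/C_{M0} = 0.4885/1.57 = 0.311.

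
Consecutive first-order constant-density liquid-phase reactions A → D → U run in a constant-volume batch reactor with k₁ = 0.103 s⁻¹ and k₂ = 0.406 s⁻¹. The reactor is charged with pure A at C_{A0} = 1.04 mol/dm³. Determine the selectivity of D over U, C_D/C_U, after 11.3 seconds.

Solving the coupled first-order balances gives C_D(t) = [k₁/(k₂−k₁)]·C_{A0}·(e^(−k₁t) − e^(−k₂t)).
e^(−k₁t) = e^(−0.103×11.3) = e^(−1.164) = 0.3123; e^(−k₂t) = e^(−4.588) = 0.01018.
C_D = 0.103×1.04/(0.406−0.103) × (0.3123−0.01018) = 0.3535×0.3021 = 0.1068 mol/dm³.
C_A = C_{A0}e^(−k₁t) = 0.3248 mol/dm³, so C_U = C_{A0}−C_A−C_D = 0.6084 mol/dm³; C_D/C_U = 0.176.

0.176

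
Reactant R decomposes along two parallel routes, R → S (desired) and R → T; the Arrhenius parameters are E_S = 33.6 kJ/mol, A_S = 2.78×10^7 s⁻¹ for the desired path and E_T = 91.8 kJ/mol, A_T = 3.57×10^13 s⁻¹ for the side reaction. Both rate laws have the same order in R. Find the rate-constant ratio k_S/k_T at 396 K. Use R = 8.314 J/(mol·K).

With equal orders, S_{S/T} = k_S/k_T = (A_S/A_T)·exp[(E_T−E_S)/(RT)].
(E_T−E_S)/(RT) = (91.8−33.6)×10³/(8.314×396) = 58200/3292 = 17.68.
k_S/k_T = (2.78×10^7/3.57×10^13)·exp(17.68) = 7.787×10^-7 × 4.755×10^7 = 37.0.

37.0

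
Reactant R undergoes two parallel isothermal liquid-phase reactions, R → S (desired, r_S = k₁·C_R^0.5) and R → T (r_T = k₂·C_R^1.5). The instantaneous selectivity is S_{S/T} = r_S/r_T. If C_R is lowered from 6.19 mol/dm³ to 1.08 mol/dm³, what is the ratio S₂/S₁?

5.73

S_{S/T} = (k₁/k₂)·C_R⁻¹, so S₂/S₁ = (C_{R,2}/C_{R,1})⁻¹.
= 6.19/1.08 = 5.73.
Selectivity toward S rises as C_R falls — low-concentration operation is favoured.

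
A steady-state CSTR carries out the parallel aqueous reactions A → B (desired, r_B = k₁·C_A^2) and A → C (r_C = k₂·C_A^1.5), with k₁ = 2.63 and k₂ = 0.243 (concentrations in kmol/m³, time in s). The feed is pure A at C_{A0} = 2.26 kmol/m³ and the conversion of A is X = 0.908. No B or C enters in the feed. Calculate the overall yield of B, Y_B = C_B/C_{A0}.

Exit C_A = C_{A0}(1−X) = 2.26×0.0920 = 0.2079 kmol/m³.
A CSTR operates uniformly at the exit composition, giving r_B = 0.1137 and r_C = 0.02304 (each k·C_A^n at C_A = 0.2079).
Fraction of consumed A going to B: r_B/(r_B+r_C) = 0.8315.
C_B = 0.8315·C_{A0}·X = 0.8315×2.26×0.908 = 1.71 kmol/m³; Y_B = C_B/C_{A0} = 0.755.

0.755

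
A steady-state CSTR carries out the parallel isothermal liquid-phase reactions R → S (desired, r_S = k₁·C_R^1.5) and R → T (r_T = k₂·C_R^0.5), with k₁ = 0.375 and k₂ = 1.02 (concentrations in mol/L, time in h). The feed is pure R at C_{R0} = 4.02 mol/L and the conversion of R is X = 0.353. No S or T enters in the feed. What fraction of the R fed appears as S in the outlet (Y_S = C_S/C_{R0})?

Exit C_R = C_{R0}(1−X) = 4.02×0.647 = 2.601 mol/L.
A CSTR operates uniformly at the exit composition, giving r_S = 1.573 and r_T = 1.645 (each k·C_R^n at C_R = 2.601).
Fraction of consumed R going to S: r_S/(r_S+r_T) = 0.4888.
C_S = 0.4888·C_{R0}·X = 0.4888×4.02×0.353 = 0.694 mol/L; Y_S = C_S/C_{R0} = 0.173.

0.173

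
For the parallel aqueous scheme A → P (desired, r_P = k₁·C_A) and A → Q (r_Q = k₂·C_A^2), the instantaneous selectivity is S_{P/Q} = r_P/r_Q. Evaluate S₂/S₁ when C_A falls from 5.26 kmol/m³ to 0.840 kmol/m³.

6.26

S_{P/Q} = (k₁/k₂)·C_A⁻¹, so S₂/S₁ = (C_{A,2}/C_{A,1})⁻¹.
= 5.26/0.840 = 6.26.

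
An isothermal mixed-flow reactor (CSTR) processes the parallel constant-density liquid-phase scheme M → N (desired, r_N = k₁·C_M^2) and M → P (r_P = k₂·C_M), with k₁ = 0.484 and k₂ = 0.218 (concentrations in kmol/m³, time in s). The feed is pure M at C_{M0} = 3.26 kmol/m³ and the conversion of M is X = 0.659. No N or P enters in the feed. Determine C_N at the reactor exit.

Exit C_M = C_{M0}(1−X) = 3.26×0.341 = 1.112 kmol/m³.
Rates in a CSTR are evaluated at the outlet concentration: r_N = 0.484×1.112^2 = 0.5981, r_P = 0.218×1.112 = 0.2423.
Fraction of consumed M going to N: r_N/(r_N+r_P) = 0.7117.
C_N = 0.7117·C_{M0}·X = 0.7117×3.26×0.659 = 1.53 kmol/m³.

1.53 kmol/m³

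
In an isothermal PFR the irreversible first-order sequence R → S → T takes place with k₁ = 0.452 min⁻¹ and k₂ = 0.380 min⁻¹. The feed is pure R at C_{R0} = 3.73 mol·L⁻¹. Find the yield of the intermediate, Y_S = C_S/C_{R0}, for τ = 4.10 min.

0.338

The intermediate concentration in a first-order A→B→C sequence is C_S = k₁C_{R0}(e^(−k₁τ) − e^(−k₂τ))/(k₂−k₁).
e^(−k₁τ) = e^(−0.452×4.10) = e^(−1.853) = 0.1567; e^(−k₂τ) = e^(−1.558) = 0.2106.
C_S = 0.452×3.73/(0.380−0.452) × (0.1567−0.2106) = (-23.42)×(-0.05382) = 1.260 mol·L⁻¹.
Y_S = C_S/C_{R0} = 1.260/3.73 = 0.338.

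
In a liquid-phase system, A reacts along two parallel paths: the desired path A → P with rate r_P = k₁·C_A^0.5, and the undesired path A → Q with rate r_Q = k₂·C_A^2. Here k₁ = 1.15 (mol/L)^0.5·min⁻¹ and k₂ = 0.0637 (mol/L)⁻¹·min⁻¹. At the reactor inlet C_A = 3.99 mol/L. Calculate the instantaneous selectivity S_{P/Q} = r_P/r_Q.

S_{P/Q} = r_P/r_Q = (k₁·C_A^0.5)/(k₂·C_A^2) = (k₁/k₂)·C_A^-1.5.
= (1.15×3.990^0.5) / (0.0637×3.990^2) = 2.297/1.014 = 2.27.

2.27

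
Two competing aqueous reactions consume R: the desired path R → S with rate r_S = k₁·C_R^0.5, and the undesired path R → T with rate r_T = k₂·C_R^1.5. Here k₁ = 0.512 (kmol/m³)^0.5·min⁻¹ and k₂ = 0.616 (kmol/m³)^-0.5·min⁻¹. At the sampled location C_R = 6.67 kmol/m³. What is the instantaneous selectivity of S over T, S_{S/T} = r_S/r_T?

0.125

S_{S/T} = r_S/r_T = (k₁·C_R^0.5)/(k₂·C_R^1.5) = (k₁/k₂)·C_R⁻¹.
= (0.512×6.670^0.5) / (0.616×6.670^1.5) = 1.322/10.61 = 0.125.
The undesired path is higher order in R, so low C_R (CSTR or dilute feed) favours S.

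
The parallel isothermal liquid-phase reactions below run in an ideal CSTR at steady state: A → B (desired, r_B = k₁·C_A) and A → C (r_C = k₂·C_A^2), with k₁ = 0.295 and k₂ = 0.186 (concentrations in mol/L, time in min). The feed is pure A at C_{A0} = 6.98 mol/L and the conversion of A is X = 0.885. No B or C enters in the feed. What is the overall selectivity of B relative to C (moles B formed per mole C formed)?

1.98

Exit C_A = C_{A0}(1−X) = 6.98×0.115 = 0.8027 mol/L.
A CSTR operates uniformly at the exit composition, giving r_B = 0.2368 and r_C = 0.1198 (each k·C_A^n at C_A = 0.8027).
Overall selectivity = C_B/C_C = r_Bτ/(r_Cτ) = r_B/r_C = 1.98.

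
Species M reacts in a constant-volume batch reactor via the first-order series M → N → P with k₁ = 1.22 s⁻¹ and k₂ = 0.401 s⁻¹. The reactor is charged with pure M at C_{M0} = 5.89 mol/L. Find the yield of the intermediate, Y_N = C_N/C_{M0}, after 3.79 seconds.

0.311

The intermediate concentration in a first-order A→B→C sequence is C_N = k₁C_{M0}(e^(−k₁t) − e^(−k₂t))/(k₂−k₁).
e^(−k₁t) = e^(−1.22×3.79) = e^(−4.624) = 0.009815; e^(−k₂t) = e^(−1.520) = 0.2188.
C_N = 1.22×5.89/(0.401−1.22) × (0.009815−0.2188) = (-8.774)×(-0.2089) = 1.833 mol/L.
Y_N = C_N/C_{M0} = 1.833/5.89 = 0.311.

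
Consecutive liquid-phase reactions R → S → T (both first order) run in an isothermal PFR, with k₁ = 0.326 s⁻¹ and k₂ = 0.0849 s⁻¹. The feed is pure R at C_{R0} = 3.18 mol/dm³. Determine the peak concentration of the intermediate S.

Evaluating C_S at τ_opt = ln(k₂/k₁)/(k₂−k₁) gives C_{S,max}/C_{R0} = (k₁/k₂)^[k₂/(k₂−k₁)].
= (0.326/0.0849)^(0.0849/(0.0849−0.326)) = (3.840)^(-0.3521) = 0.6226.
C_{S,max} = 0.6226×3.18 = 1.98 mol/dm³.

1.98 mol/dm³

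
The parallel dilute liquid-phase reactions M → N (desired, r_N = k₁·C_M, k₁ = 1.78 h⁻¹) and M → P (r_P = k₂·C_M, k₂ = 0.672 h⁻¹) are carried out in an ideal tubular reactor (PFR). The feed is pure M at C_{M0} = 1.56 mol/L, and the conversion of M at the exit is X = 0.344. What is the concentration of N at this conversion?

C_M = C_{M0}(1−X) = 1.023 mol/L.
Both paths are first order in M, so the instantaneous fraction to N is constant: dC_N/d(−C_M) = k₁/(k₁+k₂) = 0.7259.
C_N = 0.7259·(C_{M0}−C_M) = 0.7259×0.5366 = 0.390 mol/L.

0.390 mol/L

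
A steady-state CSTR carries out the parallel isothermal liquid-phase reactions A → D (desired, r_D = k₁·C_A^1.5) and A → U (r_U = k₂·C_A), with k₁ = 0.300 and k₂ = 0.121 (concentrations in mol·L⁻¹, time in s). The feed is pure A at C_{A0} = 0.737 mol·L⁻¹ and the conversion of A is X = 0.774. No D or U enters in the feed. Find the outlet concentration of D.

Exit C_A = C_{A0}(1−X) = 0.737×0.226 = 0.1666 mol·L⁻¹.
A CSTR operates uniformly at the exit composition, giving r_D = 0.02039 and r_U = 0.02015 (each k·C_A^n at C_A = 0.1666).
Fraction of consumed A going to D: r_D/(r_D+r_U) = 0.5029.
C_D = 0.5029·C_{A0}·X = 0.5029×0.737×0.774 = 0.287 mol·L⁻¹.

0.287 mol·L⁻¹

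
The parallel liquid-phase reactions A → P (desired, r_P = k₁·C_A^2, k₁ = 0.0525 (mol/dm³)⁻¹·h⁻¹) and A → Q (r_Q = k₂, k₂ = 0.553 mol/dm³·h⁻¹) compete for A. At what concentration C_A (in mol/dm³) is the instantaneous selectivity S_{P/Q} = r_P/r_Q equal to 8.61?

S_{P/Q} = (k₁/k₂)·C_A^2 ⇒ C_A = (S·k₂/k₁)^(0.5).
= (8.61×0.553/0.0525)^(0.5) = (90.69)^(0.5) = 9.52 mol/dm³.

9.52 mol/dm³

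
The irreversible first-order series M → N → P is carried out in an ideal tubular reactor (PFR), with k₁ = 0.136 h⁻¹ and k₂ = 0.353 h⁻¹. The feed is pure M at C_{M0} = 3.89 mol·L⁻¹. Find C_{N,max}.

Evaluating C_N at τ_opt = ln(k₂/k₁)/(k₂−k₁) gives C_{N,max}/C_{M0} = (k₁/k₂)^[k₂/(k₂−k₁)].
= (0.136/0.353)^(0.353/(0.353−0.136)) = (0.3853)^(1.627) = 0.2119.
C_{N,max} = 0.2119×3.89 = 0.824 mol·L⁻¹.

0.824 mol·L⁻¹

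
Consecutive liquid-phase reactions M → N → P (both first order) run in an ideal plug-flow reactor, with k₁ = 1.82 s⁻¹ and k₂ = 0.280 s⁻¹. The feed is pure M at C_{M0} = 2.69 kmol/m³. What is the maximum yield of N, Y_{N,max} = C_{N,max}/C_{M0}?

Evaluating C_N at τ_opt = ln(k₂/k₁)/(k₂−k₁) gives C_{N,max}/C_{M0} = (k₁/k₂)^[k₂/(k₂−k₁)].
= (1.82/0.280)^(0.280/(0.280−1.82)) = (6.500)^(-0.1818) = 0.7115.

0.712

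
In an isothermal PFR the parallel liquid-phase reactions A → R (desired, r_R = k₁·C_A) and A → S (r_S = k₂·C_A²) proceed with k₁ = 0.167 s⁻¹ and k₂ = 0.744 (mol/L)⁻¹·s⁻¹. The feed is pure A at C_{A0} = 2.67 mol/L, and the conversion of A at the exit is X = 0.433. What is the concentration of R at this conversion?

0.114 mol/L

C_A = C_{A0}(1−X) = 1.514 mol/L.
Along a PFR/batch, dC_R/dC_A = −r_R/(r_R+r_S) = −k₁/(k₁+k₂·C_A).
Integrating from C_{A0} to C_A: C_R = (0.167/0.744)·ln[(0.167+0.744·2.67)/(0.167+0.744·1.51)] = 0.2245·ln(2.153/1.293) = 0.1144 mol/L.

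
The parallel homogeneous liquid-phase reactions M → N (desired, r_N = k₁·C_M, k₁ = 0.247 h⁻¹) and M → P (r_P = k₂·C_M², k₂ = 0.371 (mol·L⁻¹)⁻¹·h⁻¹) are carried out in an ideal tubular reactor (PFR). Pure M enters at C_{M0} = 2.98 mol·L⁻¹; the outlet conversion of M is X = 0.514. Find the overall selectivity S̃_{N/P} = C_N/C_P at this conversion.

0.310

C_M = C_{M0}(1−X) = 1.448 mol·L⁻¹.
Along a PFR/batch, dC_N/dC_M = −r_N/(r_N+r_P) = −k₁/(k₁+k₂·C_M).
Integrating from C_{M0} to C_M: C_N = (0.247/0.371)·ln[(0.247+0.371·2.98)/(0.247+0.371·1.45)] = 0.6658·ln(1.353/0.7843) = 0.3628 mol·L⁻¹.
C_P = (C_{M0}−C_M)−C_N = 1.169 mol·L⁻¹; S̃_{N/P} = 0.3628/1.169 = 0.310.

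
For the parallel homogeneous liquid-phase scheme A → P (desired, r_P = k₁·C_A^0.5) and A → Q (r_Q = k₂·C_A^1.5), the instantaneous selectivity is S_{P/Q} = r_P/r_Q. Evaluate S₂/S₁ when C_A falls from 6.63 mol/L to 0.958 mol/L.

S_{P/Q} = (k₁/k₂)·C_A⁻¹, so S₂/S₁ = (C_{A,2}/C_{A,1})⁻¹.
= 6.63/0.958 = 6.92.

6.92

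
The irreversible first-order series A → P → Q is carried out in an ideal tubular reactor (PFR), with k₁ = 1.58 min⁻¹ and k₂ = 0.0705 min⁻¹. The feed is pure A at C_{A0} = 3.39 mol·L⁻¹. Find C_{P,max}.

Evaluating C_P at τ_opt = ln(k₂/k₁)/(k₂−k₁) gives C_{P,max}/C_{A0} = (k₁/k₂)^[k₂/(k₂−k₁)].
= (1.58/0.0705)^(0.0705/(0.0705−1.58)) = (22.41)^(-0.04670) = 0.8648.
C_{P,max} = 0.8648×3.39 = 2.93 mol·L⁻¹.

2.93 mol·L⁻¹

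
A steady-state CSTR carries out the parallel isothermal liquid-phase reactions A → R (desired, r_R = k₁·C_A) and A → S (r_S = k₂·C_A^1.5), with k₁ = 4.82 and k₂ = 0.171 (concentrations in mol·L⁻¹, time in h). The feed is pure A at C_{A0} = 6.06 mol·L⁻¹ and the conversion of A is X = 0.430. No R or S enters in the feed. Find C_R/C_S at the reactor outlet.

Exit C_A = C_{A0}(1−X) = 6.06×0.570 = 3.454 mol·L⁻¹.
A CSTR operates uniformly at the exit composition, giving r_R = 16.65 and r_S = 1.098 (each k·C_A^n at C_A = 3.454).
Overall selectivity = C_R/C_S = r_Rτ/(r_Sτ) = r_R/r_S = 15.2.

15.2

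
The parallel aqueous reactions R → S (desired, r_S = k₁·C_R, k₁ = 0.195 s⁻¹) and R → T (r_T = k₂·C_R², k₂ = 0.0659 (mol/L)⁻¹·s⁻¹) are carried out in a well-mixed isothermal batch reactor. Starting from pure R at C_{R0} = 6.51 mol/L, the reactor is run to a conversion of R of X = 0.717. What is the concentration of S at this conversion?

2.01 mol/L

C_R = C_{R0}(1−X) = 1.842 mol/L.
Along a PFR/batch, dC_S/dC_R = −r_S/(r_S+r_T) = −k₁/(k₁+k₂·C_R).
Integrating from C_{R0} to C_R: C_S = (0.195/0.0659)·ln[(0.195+0.0659·6.51)/(0.195+0.0659·1.84)] = 2.959·ln(0.6240/0.3164) = 2.010 mol/L.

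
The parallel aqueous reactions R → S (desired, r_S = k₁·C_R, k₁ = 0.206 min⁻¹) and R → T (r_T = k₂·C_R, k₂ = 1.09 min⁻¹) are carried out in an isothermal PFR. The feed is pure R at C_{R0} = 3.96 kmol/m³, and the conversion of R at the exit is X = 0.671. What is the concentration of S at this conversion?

0.422 kmol/m³

C_R = C_{R0}(1−X) = 1.303 kmol/m³.
Both paths are first order in R, so the instantaneous fraction to S is constant: dC_S/d(−C_R) = k₁/(k₁+k₂) = 0.1590.
C_S = 0.1590·(C_{R0}−C_R) = 0.1590×2.657 = 0.422 kmol/m³.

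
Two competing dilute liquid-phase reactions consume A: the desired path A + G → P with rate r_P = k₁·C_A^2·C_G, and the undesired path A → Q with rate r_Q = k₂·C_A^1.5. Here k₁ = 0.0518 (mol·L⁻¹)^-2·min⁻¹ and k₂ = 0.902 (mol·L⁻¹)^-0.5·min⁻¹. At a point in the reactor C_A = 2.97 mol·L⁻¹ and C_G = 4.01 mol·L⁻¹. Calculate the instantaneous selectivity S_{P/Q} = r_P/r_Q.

S_{P/Q} = r_P/r_Q = (k₁·C_A^2·C_G)/(k₂·C_A^1.5) = (k₁/k₂)·C_A^0.5·C_G.
= (0.0518×2.970^2×4.010) / (0.902×2.970^1.5) = 1.832/4.617 = 0.397.
Since the desired path is higher order in A, keeping C_A high (PFR or concentrated feed) favours P.

0.397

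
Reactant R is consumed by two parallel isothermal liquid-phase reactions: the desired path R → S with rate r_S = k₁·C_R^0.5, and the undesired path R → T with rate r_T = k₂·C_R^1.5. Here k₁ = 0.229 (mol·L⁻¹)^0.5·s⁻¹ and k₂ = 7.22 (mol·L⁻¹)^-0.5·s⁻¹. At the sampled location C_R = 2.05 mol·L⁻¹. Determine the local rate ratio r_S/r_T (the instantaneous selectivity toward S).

S_{S/T} = r_S/r_T = (k₁·C_R^0.5)/(k₂·C_R^1.5) = (k₁/k₂)·C_R⁻¹.
= (0.229×2.050^0.5) / (7.22×2.050^1.5) = 0.3279/21.19 = 0.0155.

0.0155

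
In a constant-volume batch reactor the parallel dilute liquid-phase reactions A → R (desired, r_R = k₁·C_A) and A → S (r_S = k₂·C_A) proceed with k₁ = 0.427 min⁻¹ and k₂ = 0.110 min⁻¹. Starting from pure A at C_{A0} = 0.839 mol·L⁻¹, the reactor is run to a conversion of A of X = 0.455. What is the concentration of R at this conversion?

0.304 mol·L⁻¹

C_A = C_{A0}(1−X) = 0.4573 mol·L⁻¹.
Both paths are first order in A, so the instantaneous fraction to R is constant: dC_R/d(−C_A) = k₁/(k₁+k₂) = 0.7952.
C_R = 0.7952·(C_{A0}−C_A) = 0.7952×0.3817 = 0.304 mol·L⁻¹.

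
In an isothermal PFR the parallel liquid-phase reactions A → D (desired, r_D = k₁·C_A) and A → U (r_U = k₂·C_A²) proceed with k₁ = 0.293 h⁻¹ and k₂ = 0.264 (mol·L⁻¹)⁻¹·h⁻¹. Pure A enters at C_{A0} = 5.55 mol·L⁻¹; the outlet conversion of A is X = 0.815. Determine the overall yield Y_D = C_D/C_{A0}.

C_A = C_{A0}(1−X) = 1.027 mol·L⁻¹.
Along a PFR/batch, dC_D/dC_A = −r_D/(r_D+r_U) = −k₁/(k₁+k₂·C_A).
Integrating from C_{A0} to C_A: C_D = (0.293/0.264)·ln[(0.293+0.264·5.55)/(0.293+0.264·1.03)] = 1.110·ln(1.758/0.5641) = 1.262 mol·L⁻¹.
Y_D = C_D/C_{A0} = 1.262/5.55 = 0.227.

0.227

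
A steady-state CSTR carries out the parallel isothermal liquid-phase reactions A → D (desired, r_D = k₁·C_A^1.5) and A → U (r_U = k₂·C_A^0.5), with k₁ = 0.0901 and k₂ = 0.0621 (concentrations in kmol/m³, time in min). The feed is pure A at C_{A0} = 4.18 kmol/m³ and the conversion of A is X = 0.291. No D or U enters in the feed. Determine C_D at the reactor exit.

0.987 kmol/m³

Exit C_A = C_{A0}(1−X) = 4.18×0.709 = 2.964 kmol/m³.
A CSTR operates uniformly at the exit composition, giving r_D = 0.4597 and r_U = 0.1069 (each k·C_A^n at C_A = 2.964).
Fraction of consumed A going to D: r_D/(r_D+r_U) = 0.8113.
C_D = 0.8113·C_{A0}·X = 0.8113×4.18×0.291 = 0.987 kmol/m³.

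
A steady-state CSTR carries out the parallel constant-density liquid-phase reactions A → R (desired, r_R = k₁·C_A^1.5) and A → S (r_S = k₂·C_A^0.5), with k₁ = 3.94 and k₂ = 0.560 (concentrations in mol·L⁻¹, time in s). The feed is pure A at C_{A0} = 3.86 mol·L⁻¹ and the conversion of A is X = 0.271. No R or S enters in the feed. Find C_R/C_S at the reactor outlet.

19.8

Exit C_A = C_{A0}(1−X) = 3.86×0.729 = 2.814 mol·L⁻¹.
In a CSTR the entire volume is at exit conditions, so r_R = 3.94×2.814^1.5 = 18.60 and r_S = 0.560×2.814^0.5 = 0.9394.
Overall selectivity = C_R/C_S = r_Rτ/(r_Sτ) = r_R/r_S = 19.8.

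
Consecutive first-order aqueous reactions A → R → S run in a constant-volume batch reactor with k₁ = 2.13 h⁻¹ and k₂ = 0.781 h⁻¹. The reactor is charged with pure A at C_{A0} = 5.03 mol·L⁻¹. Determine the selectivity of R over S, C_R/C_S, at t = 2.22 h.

Solving the coupled first-order balances gives C_R(t) = [k₁/(k₂−k₁)]·C_{A0}·(e^(−k₁t) − e^(−k₂t)).
e^(−k₁t) = e^(−2.13×2.22) = e^(−4.729) = 0.008839; e^(−k₂t) = e^(−1.734) = 0.1766.
C_R = 2.13×5.03/(0.781−2.13) × (0.008839−0.1766) = (-7.942)×(-0.1678) = 1.332 mol·L⁻¹.
C_A = C_{A0}e^(−k₁t) = 0.04446 mol·L⁻¹, so C_S = C_{A0}−C_A−C_R = 3.653 mol·L⁻¹; C_R/C_S = 0.365.

0.365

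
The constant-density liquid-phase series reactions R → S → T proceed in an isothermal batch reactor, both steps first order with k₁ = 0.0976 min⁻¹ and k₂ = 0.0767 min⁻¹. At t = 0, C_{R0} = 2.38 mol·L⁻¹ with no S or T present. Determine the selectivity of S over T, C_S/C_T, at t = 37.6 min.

0.171

Solving the coupled first-order balances gives C_S(t) = [k₁/(k₂−k₁)]·C_{R0}·(e^(−k₁t) − e^(−k₂t)).
e^(−k₁t) = e^(−0.0976×37.6) = e^(−3.670) = 0.02548; e^(−k₂t) = e^(−2.884) = 0.05592.
C_S = 0.0976×2.38/(0.0767−0.0976) × (0.02548−0.05592) = (-11.11)×(-0.03043) = 0.3382 mol·L⁻¹.
C_R = C_{R0}e^(−k₁t) = 0.06065 mol·L⁻¹, so C_T = C_{R0}−C_R−C_S = 1.981 mol·L⁻¹; C_S/C_T = 0.171.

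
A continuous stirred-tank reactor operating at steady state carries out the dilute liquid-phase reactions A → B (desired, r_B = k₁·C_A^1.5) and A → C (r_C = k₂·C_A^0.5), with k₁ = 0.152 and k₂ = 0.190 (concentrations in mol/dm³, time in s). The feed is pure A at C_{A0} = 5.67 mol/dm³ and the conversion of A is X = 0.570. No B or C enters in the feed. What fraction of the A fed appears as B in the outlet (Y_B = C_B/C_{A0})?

Exit C_A = C_{A0}(1−X) = 5.67×0.430 = 2.438 mol/dm³.
A CSTR operates uniformly at the exit composition, giving r_B = 0.5787 and r_C = 0.2967 (each k·C_A^n at C_A = 2.438).
Fraction of consumed A going to B: r_B/(r_B+r_C) = 0.6611.
C_B = 0.6611·C_{A0}·X = 0.6611×5.67×0.570 = 2.14 mol/dm³; Y_B = C_B/C_{A0} = 0.377.

0.377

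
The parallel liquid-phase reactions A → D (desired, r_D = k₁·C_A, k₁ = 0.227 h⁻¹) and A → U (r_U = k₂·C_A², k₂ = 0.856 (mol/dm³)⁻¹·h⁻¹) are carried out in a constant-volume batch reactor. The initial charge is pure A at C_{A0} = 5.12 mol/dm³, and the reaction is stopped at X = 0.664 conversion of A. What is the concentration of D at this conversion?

C_A = C_{A0}(1−X) = 1.720 mol/dm³.
Along a PFR/batch, dC_D/dC_A = −r_D/(r_D+r_U) = −k₁/(k₁+k₂·C_A).
Integrating from C_{A0} to C_A: C_D = (0.227/0.856)·ln[(0.227+0.856·5.12)/(0.227+0.856·1.72)] = 0.2652·ln(4.610/1.700) = 0.2646 mol/dm³.

0.265 mol/dm³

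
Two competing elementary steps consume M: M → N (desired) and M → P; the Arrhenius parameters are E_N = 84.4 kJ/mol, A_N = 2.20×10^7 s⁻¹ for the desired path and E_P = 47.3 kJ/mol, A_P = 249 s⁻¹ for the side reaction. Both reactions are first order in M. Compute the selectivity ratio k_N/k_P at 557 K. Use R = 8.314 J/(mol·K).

k_N/k_P = (A_N/A_P)·exp[−(E_N−E_P)/(RT)] = (A_N/A_P)·exp[(E_P−E_N)/(RT)].
(E_P−E_N)/(RT) = (47.3−84.4)×10³/(8.314×557) = -37100/4631 = -8.011.
k_N/k_P = (2.20×10^7/249)·exp(-8.011) = 88353 × 3.317×10^-4 = 29.3.

29.3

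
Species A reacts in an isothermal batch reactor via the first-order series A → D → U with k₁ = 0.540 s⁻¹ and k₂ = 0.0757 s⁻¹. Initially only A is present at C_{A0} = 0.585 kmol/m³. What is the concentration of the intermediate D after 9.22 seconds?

0.334 kmol/m³

For first-order series with pure A initially, C_D(t) = k₁C_{A0}/(k₂−k₁)·(e^(−k₁t) − e^(−k₂t)).
e^(−k₁t) = e^(−0.540×9.22) = e^(−4.979) = 0.006882; e^(−k₂t) = e^(−0.6980) = 0.4976.
C_D = 0.540×0.585/(0.0757−0.540) × (0.006882−0.4976) = (-0.6804)×(-0.4907) = 0.3339 kmol/m³.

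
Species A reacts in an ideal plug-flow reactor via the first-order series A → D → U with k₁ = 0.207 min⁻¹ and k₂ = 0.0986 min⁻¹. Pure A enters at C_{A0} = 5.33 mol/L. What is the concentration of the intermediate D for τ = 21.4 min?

The intermediate concentration in a first-order A→B→C sequence is C_D = k₁C_{A0}(e^(−k₁τ) − e^(−k₂τ))/(k₂−k₁).
e^(−k₁τ) = e^(−0.207×21.4) = e^(−4.430) = 0.01192; e^(−k₂τ) = e^(−2.110) = 0.1212.
C_D = 0.207×5.33/(0.0986−0.207) × (0.01192−0.1212) = (-10.18)×(-0.1093) = 1.113 mol/L.

1.11 mol/L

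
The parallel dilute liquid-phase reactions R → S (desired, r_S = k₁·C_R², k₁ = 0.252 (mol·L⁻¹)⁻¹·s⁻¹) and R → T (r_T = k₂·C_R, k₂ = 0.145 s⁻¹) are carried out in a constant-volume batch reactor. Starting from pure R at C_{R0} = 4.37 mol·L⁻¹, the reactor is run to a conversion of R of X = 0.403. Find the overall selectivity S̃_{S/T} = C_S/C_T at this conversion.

5.95

C_R = C_{R0}(1−X) = 2.609 mol·L⁻¹.
Along a PFR/batch, dC_T/dC_R = −r_T/(r_S+r_T) = −k₂/(k₂+k₁·C_R).
Integrating from C_{R0} to C_R: C_T = (0.145/0.252)·ln[(0.145+0.252·4.37)/(0.145+0.252·2.61)] = 0.5754·ln(1.246/0.8024) = 0.2533 mol·L⁻¹.
Then C_S = (C_{R0}−C_R) − C_T = 1.761 − 0.2533 = 1.508 mol·L⁻¹.
S̃_{S/T} = C_S/C_T = 1.508/0.2533 = 5.95.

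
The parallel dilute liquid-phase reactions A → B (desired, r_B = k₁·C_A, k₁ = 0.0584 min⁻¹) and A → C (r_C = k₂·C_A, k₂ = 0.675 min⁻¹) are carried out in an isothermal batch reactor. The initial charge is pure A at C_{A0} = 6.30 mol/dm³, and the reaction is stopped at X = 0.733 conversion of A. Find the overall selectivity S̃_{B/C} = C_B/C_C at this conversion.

0.0865

C_A = C_{A0}(1−X) = 1.682 mol/dm³.
Both paths are first order in A, so the instantaneous fraction to B is constant: dC_B/d(−C_A) = k₁/(k₁+k₂) = 0.07963.
C_B = 0.07963·(C_{A0}−C_A) = 0.07963×4.618 = 0.368 mol/dm³.
C_C = (C_{A0}−C_A)−C_B = 4.250 mol/dm³; S̃_{B/C} = 0.3677/4.250 = 0.0865.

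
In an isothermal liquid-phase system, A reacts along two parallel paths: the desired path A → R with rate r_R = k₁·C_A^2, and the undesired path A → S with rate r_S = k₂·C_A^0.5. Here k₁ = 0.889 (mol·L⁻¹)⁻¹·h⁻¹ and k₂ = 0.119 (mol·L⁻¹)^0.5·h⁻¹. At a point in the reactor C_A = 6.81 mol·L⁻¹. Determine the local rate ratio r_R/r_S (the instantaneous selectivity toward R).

S_{R/S} = r_R/r_S = (k₁·C_A^2)/(k₂·C_A^0.5) = (k₁/k₂)·C_A^1.5.
= (0.889×6.810^2) / (0.119×6.810^0.5) = 41.23/0.3105 = 133.

133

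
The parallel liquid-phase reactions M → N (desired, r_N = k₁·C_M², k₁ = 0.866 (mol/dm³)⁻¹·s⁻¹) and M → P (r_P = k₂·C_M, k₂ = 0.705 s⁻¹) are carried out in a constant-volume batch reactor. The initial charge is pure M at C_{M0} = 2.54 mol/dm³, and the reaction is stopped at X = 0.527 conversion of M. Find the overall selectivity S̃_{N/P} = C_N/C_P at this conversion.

2.23

C_M = C_{M0}(1−X) = 1.201 mol/dm³.
Along a PFR/batch, dC_P/dC_M = −r_P/(r_N+r_P) = −k₂/(k₂+k₁·C_M).
Integrating from C_{M0} to C_M: C_P = (0.705/0.866)·ln[(0.705+0.866·2.54)/(0.705+0.866·1.20)] = 0.8141·ln(2.905/1.745) = 0.4146 mol/dm³.
Then C_N = (C_{M0}−C_M) − C_P = 1.339 − 0.4146 = 0.9240 mol/dm³.
S̃_{N/P} = C_N/C_P = 0.9240/0.4146 = 2.23.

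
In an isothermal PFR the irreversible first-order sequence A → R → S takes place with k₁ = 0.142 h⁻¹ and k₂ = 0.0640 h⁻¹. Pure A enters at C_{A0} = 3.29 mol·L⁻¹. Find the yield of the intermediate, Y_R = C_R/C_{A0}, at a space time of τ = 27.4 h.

For first-order series with pure A initially, C_R(τ) = k₁C_{A0}/(k₂−k₁)·(e^(−k₁τ) − e^(−k₂τ)).
e^(−k₁τ) = e^(−0.142×27.4) = e^(−3.891) = 0.02043; e^(−k₂τ) = e^(−1.754) = 0.1731.
C_R = 0.142×3.29/(0.0640−0.142) × (0.02043−0.1731) = (-5.989)×(-0.1527) = 0.9147 mol·L⁻¹.
Y_R = C_R/C_{A0} = 0.9147/3.29 = 0.278.

0.278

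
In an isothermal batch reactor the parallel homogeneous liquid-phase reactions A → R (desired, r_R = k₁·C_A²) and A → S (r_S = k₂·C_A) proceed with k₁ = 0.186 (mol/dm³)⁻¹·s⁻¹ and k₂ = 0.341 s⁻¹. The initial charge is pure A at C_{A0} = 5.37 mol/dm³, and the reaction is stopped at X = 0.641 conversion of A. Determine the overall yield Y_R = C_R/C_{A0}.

C_A = C_{A0}(1−X) = 1.928 mol/dm³.
Along a PFR/batch, dC_S/dC_A = −r_S/(r_R+r_S) = −k₂/(k₂+k₁·C_A).
Integrating from C_{A0} to C_A: C_S = (0.341/0.186)·ln[(0.341+0.186·5.37)/(0.341+0.186·1.93)] = 1.833·ln(1.340/0.6996) = 1.191 mol/dm³.
Then C_R = (C_{A0}−C_A) − C_S = 3.442 − 1.191 = 2.251 mol/dm³.
Y_R = C_R/C_{A0} = 2.251/5.37 = 0.419.

0.419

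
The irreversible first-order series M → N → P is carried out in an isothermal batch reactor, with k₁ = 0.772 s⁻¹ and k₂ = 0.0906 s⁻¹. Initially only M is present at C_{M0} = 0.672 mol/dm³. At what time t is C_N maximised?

For first-order series the maximum of C_N occurs at t_opt = ln(k₂/k₁)/(k₂−k₁).
= ln(0.0906/0.772)/(0.0906−0.772) = ln(0.1174)/-0.6814 = -2.143/-0.6814 = 3.14 s.

3.14 s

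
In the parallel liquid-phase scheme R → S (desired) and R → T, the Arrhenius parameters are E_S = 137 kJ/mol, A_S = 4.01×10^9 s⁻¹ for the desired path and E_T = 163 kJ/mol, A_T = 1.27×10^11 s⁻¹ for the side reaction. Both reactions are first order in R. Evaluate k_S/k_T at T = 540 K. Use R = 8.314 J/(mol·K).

10.3

k_S/k_T = (A_S/A_T)·exp[−(E_S−E_T)/(RT)] = (A_S/A_T)·exp[(E_T−E_S)/(RT)].
(E_T−E_S)/(RT) = (163−137)×10³/(8.314×540) = 26000/4490 = 5.791.
k_S/k_T = (4.01×10^9/1.27×10^11)·exp(5.791) = 0.03157 × 327.4 = 10.3.
Since E_S < E_T, lowering the temperature improves selectivity toward S.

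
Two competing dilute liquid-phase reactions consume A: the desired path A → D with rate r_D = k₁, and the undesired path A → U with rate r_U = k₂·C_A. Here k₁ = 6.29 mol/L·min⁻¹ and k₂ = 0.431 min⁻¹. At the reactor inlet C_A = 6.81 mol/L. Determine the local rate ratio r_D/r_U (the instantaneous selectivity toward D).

S_{D/U} = r_D/r_U = (k₁)/(k₂·C_A) = (k₁/k₂)·C_A⁻¹.
= (6.29) / (0.431×6.810) = 6.290/2.935 = 2.14.

2.14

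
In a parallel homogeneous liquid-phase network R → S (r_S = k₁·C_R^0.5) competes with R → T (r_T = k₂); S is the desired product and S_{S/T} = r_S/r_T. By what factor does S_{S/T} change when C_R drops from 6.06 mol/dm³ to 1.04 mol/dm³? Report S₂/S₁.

0.414

S_{S/T} = (k₁/k₂)·C_R^0.5, so S₂/S₁ = (C_{R,2}/C_{R,1})^0.5.
= (1.04/6.06)^0.5 = (0.1716)^0.5 = 0.414.
Selectivity toward S falls as C_R falls — high-concentration operation is favoured.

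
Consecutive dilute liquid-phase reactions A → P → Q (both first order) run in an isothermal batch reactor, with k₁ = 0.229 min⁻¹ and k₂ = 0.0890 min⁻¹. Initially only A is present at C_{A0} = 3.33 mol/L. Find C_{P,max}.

1.83 mol/L

At the optimum, C_{P,max}/C_{A0} = (k₁/k₂)^[k₂/(k₂−k₁)].
= (0.229/0.0890)^(0.0890/(0.0890−0.229)) = (2.573)^(-0.6357) = 0.5484.
C_{P,max} = 0.5484×3.33 = 1.83 mol/L.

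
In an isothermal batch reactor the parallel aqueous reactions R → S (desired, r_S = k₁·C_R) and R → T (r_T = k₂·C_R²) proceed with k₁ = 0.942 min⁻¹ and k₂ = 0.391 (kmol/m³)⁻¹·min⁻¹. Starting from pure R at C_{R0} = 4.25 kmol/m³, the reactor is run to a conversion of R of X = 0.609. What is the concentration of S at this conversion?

C_R = C_{R0}(1−X) = 1.662 kmol/m³.
Along a PFR/batch, dC_S/dC_R = −r_S/(r_S+r_T) = −k₁/(k₁+k₂·C_R).
Integrating from C_{R0} to C_R: C_S = (0.942/0.391)·ln[(0.942+0.391·4.25)/(0.942+0.391·1.66)] = 2.409·ln(2.604/1.592) = 1.186 kmol/m³.

1.19 kmol/m³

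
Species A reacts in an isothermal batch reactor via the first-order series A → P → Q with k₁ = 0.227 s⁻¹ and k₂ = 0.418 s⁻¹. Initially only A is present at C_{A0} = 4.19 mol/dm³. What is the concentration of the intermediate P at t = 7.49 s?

0.692 mol/dm³

For first-order series with pure A initially, C_P(t) = k₁C_{A0}/(k₂−k₁)·(e^(−k₁t) − e^(−k₂t)).
e^(−k₁t) = e^(−0.227×7.49) = e^(−1.700) = 0.1826; e^(−k₂t) = e^(−3.131) = 0.04368.
C_P = 0.227×4.19/(0.418−0.227) × (0.1826−0.04368) = 4.980×0.1390 = 0.6920 mol/dm³.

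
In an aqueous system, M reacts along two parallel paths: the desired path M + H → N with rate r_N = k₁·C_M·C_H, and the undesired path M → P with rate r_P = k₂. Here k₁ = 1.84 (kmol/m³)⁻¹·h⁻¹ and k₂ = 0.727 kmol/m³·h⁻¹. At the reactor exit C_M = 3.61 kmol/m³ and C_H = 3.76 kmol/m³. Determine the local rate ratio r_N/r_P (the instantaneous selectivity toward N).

S_{N/P} = r_N/r_P = (k₁·C_M·C_H)/(k₂) = (k₁/k₂)·C_M·C_H.
= (1.84×3.610×3.760) / (0.727) = 24.98/0.7270 = 34.4.
Since the desired path is higher order in M, keeping C_M high (PFR or concentrated feed) favours N.

34.4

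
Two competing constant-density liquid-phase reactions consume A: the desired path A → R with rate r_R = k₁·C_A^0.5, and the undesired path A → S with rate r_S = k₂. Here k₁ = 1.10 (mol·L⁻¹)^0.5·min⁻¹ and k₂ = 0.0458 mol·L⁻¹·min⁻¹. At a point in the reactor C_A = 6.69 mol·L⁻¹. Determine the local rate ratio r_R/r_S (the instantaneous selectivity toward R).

S_{R/S} = r_R/r_S = (k₁·C_A^0.5)/(k₂) = (k₁/k₂)·C_A^0.5.
= (1.10×6.690^0.5) / (0.0458) = 2.845/0.04580 = 62.1.

62.1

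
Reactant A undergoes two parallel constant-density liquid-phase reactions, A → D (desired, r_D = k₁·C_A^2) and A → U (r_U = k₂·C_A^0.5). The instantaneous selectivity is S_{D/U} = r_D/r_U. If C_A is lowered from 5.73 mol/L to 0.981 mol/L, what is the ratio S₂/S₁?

S_{D/U} = (k₁/k₂)·C_A^1.5, so S₂/S₁ = (C_{A,2}/C_{A,1})^1.5.
= (0.981/5.73)^1.5 = (0.1712)^1.5 = 0.0708.

0.0708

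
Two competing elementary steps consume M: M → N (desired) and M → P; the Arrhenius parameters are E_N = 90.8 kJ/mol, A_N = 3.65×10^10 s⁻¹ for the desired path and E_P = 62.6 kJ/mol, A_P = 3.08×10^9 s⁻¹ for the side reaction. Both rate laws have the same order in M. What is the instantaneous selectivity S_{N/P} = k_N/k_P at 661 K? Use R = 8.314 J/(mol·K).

Since both paths have the same order in M, the concentration cancels and S_{N/P} = k_N/k_P = (A_N/A_P)·exp[(E_P−E_N)/(RT)].
(E_P−E_N)/(RT) = (62.6−90.8)×10³/(8.314×661) = -28200/5496 = -5.131.
k_N/k_P = (3.65×10^10/3.08×10^9)·exp(-5.131) = 11.85 × 0.005908 = 0.0700.

0.0700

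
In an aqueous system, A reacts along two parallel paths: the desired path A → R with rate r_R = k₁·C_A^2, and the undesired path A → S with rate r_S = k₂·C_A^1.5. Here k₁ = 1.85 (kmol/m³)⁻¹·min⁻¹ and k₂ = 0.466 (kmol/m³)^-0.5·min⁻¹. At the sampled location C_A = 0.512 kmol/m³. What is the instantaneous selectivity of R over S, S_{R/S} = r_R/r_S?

S_{R/S} = r_R/r_S = (k₁·C_A^2)/(k₂·C_A^1.5) = (k₁/k₂)·C_A^0.5.
= (1.85×0.5120^2) / (0.466×0.5120^1.5) = 0.4850/0.1707 = 2.84.

2.84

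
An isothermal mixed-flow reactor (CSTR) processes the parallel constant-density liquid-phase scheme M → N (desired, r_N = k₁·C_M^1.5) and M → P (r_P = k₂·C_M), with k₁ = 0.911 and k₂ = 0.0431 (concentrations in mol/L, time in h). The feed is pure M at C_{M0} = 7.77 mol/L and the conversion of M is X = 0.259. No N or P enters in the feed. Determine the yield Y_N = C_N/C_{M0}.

0.254

Exit C_M = C_{M0}(1−X) = 7.77×0.741 = 5.758 mol/L.
Rates in a CSTR are evaluated at the outlet concentration: r_N = 0.911×5.758^1.5 = 12.59, r_P = 0.0431×5.758 = 0.2482.
Fraction of consumed M going to N: r_N/(r_N+r_P) = 0.9807.
C_N = 0.9807·C_{M0}·X = 0.9807×7.77×0.259 = 1.97 mol/L; Y_N = C_N/C_{M0} = 0.254.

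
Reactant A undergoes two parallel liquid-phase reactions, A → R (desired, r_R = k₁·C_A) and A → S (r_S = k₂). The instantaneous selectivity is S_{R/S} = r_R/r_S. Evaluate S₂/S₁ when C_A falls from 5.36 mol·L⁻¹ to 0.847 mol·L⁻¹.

0.158

S_{R/S} = (k₁/k₂)·C_A, so S₂/S₁ = (C_{A,2}/C_{A,1}).
= 0.847/5.36 = 0.158.
Selectivity toward R falls as C_A falls — high-concentration operation is favoured.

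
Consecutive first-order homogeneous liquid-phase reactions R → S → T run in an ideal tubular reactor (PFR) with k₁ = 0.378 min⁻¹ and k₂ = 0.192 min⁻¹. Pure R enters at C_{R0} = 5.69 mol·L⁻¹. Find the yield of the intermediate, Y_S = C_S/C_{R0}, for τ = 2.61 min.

For first-order series with pure R initially, C_S(τ) = k₁C_{R0}/(k₂−k₁)·(e^(−k₁τ) − e^(−k₂τ)).
e^(−k₁τ) = e^(−0.378×2.61) = e^(−0.9866) = 0.3728; e^(−k₂τ) = e^(−0.5011) = 0.6059.
C_S = 0.378×5.69/(0.192−0.378) × (0.3728−0.6059) = (-11.56)×(-0.2330) = 2.694 mol·L⁻¹.
Y_S = C_S/C_{R0} = 2.694/5.69 = 0.474.

0.474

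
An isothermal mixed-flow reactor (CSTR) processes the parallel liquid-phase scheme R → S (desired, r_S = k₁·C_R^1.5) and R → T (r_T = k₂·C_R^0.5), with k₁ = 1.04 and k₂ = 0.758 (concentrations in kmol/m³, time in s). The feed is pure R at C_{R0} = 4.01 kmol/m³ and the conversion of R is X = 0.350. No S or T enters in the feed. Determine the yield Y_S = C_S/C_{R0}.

0.274

Exit C_R = C_{R0}(1−X) = 4.01×0.650 = 2.607 kmol/m³.
In a CSTR the entire volume is at exit conditions, so r_S = 1.04×2.607^1.5 = 4.376 and r_T = 0.758×2.607^0.5 = 1.224.
Fraction of consumed R going to S: r_S/(r_S+r_T) = 0.7815.
C_S = 0.7815·C_{R0}·X = 0.7815×4.01×0.350 = 1.10 kmol/m³; Y_S = C_S/C_{R0} = 0.274.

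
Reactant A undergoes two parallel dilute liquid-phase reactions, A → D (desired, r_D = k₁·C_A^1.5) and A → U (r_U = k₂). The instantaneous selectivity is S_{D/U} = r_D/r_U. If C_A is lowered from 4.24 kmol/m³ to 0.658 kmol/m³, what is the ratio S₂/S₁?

S_{D/U} = (k₁/k₂)·C_A^1.5, so S₂/S₁ = (C_{A,2}/C_{A,1})^1.5.
= (0.658/4.24)^1.5 = (0.1552)^1.5 = 0.0611.
Selectivity toward D falls as C_A falls — high-concentration operation is favoured.

0.0611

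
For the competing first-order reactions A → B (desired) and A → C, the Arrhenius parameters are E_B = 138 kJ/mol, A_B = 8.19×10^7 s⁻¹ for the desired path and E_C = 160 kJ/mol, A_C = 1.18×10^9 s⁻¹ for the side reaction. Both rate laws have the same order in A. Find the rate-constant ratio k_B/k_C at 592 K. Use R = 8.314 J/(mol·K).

6.06

k_B/k_C = (A_B/A_C)·exp[−(E_B−E_C)/(RT)] = (A_B/A_C)·exp[(E_C−E_B)/(RT)].
(E_C−E_B)/(RT) = (160−138)×10³/(8.314×592) = 22000/4922 = 4.470.
k_B/k_C = (8.19×10^7/1.18×10^9)·exp(4.470) = 0.06941 × 87.34 = 6.06.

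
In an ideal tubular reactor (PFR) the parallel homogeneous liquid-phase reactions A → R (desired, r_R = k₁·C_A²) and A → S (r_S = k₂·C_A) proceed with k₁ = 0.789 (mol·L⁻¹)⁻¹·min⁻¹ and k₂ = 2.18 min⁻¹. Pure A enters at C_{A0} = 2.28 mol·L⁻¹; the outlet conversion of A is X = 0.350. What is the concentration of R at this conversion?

0.322 mol·L⁻¹

C_A = C_{A0}(1−X) = 1.482 mol·L⁻¹.
Along a PFR/batch, dC_S/dC_A = −r_S/(r_R+r_S) = −k₂/(k₂+k₁·C_A).
Integrating from C_{A0} to C_A: C_S = (2.18/0.789)·ln[(2.18+0.789·2.28)/(2.18+0.789·1.48)] = 2.763·ln(3.979/3.349) = 0.4760 mol·L⁻¹.
Then C_R = (C_{A0}−C_A) − C_S = 0.7980 − 0.4760 = 0.3220 mol·L⁻¹.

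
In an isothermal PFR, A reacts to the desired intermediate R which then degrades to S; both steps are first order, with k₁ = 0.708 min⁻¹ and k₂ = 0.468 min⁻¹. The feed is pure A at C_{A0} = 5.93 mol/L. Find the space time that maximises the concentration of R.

1.72 min

Setting dC_R/dτ = 0 gives τ_opt = ln(k₂/k₁)/(k₂−k₁).
= ln(0.468/0.708)/(0.468−0.708) = ln(0.6610)/-0.2400 = -0.4140/-0.2400 = 1.72 min.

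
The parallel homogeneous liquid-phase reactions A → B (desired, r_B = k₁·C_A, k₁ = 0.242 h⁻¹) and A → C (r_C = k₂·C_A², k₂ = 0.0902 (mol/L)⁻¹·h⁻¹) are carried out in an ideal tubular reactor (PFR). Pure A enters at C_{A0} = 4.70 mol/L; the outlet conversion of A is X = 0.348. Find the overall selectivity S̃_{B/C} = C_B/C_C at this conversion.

C_A = C_{A0}(1−X) = 3.064 mol/L.
Along a PFR/batch, dC_B/dC_A = −r_B/(r_B+r_C) = −k₁/(k₁+k₂·C_A).
Integrating from C_{A0} to C_A: C_B = (0.242/0.0902)·ln[(0.242+0.0902·4.70)/(0.242+0.0902·3.06)] = 2.683·ln(0.6659/0.5184) = 0.6719 mol/L.
C_C = (C_{A0}−C_A)−C_B = 0.9637 mol/L; S̃_{B/C} = 0.6719/0.9637 = 0.697.

0.697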